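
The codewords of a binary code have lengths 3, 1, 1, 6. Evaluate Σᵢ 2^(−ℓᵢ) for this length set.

With common denominator 2^6 = 64: Σ 2^(−ℓᵢ) = 8/64 + 32/64 + 32/64 + 1/64 = 73/64 = 1.140625.

1.140625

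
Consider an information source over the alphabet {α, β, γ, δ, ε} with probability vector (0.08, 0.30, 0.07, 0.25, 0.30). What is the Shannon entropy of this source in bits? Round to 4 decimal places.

H = −Σ pᵢ log₂ pᵢ.
−0.08·log₂(0.08) = 0.2915
−0.30·log₂(0.30) = 0.5211
−0.07·log₂(0.07) = 0.2686
−0.25·log₂(0.25) = 0.5000
−0.30·log₂(0.30) = 0.5211
Sum ≈ 2.1022 → 2.1022 bits.

2.1022 bits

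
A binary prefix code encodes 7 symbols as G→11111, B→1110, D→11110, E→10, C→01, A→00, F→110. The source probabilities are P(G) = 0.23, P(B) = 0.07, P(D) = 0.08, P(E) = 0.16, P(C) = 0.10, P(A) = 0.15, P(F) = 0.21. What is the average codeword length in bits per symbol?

3.28 bits/symbol

L̄ = Σ pᵢ·ℓᵢ = 0.23·5 + 0.07·4 + 0.08·5 + 0.16·2 + 0.10·2 + 0.15·2 + 0.21·3 = 3.28 bits/symbol.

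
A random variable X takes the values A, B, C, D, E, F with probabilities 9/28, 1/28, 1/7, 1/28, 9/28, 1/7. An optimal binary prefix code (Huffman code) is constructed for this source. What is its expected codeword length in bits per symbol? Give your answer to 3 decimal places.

2.286 bits/symbol

Repeatedly combine the two least-probable nodes; the expected code length is the sum of the merged weights.
merge 1/28 + 1/28 → 1/14
merge 1/14 + 1/7 → 3/14
merge 1/7 + 3/14 → 5/14
merge 9/28 + 9/28 → 9/14
merge 5/14 + 9/14 → 1
L = 1/14 + 3/14 + 5/14 + 9/14 + 1 = 16/7 ≈ 2.286 bits/symbol.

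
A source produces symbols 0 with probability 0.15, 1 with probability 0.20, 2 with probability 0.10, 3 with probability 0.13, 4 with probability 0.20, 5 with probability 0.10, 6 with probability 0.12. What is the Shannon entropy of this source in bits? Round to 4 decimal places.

H = −Σ pᵢ log₂ pᵢ.
−0.15·log₂(0.15) = 0.4105
−0.20·log₂(0.20) = 0.4644
−0.10·log₂(0.10) = 0.3322
−0.13·log₂(0.13) = 0.3826
−0.20·log₂(0.20) = 0.4644
−0.10·log₂(0.10) = 0.3322
−0.12·log₂(0.12) = 0.3671
Sum ≈ 2.7534 → 2.7534 bits.

2.7534 bits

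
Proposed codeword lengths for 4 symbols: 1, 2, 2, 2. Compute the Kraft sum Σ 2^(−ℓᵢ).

1.25

With common denominator 2^2 = 4: Σ 2^(−ℓᵢ) = 2/4 + 1/4 + 1/4 + 1/4 = 5/4 = 1.25.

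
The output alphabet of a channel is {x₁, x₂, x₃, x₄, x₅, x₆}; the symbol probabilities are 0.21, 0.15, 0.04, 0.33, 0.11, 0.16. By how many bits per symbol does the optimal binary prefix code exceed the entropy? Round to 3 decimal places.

Entropy H = −Σ p log₂ p ≈ 2.3702 bits.
Huffman merges: 1/25+11/100→3/20; 3/20+3/20→3/10; 4/25+21/100→37/100; 3/10+33/100→63/100; 37/100+63/100→1. L = 49/20 ≈ 2.4500.
L − H = 2.4500 − 2.3702 = 0.080 bits.

0.080 bits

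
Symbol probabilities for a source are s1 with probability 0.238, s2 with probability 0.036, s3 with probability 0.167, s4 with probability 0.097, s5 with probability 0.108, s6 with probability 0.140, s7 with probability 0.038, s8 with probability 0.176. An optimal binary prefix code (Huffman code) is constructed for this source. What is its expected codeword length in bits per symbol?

Repeatedly combine the two least-probable nodes; the expected code length is the sum of the merged weights.
merge 9/250 + 19/500 → 37/500
merge 37/500 + 97/1000 → 171/1000
merge 27/250 + 7/50 → 31/125
merge 167/1000 + 171/1000 → 169/500
merge 22/125 + 119/500 → 207/500
merge 31/125 + 169/500 → 293/500
merge 207/500 + 293/500 → 1
L = 37/500 + 171/1000 + 31/125 + 169/500 + 207/500 + 293/500 + 1 = 2831/1000 = 2.831 bits/symbol.

2.831 bits/symbol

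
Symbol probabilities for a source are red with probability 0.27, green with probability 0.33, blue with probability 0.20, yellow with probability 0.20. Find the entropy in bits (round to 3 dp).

H = −Σ pᵢ log₂ pᵢ.
−0.27·log₂(0.27) = 0.5100
−0.33·log₂(0.33) = 0.5278
−0.20·log₂(0.20) = 0.4644
−0.20·log₂(0.20) = 0.4644
Sum ≈ 1.9666 → 1.967 bits.

1.967 bits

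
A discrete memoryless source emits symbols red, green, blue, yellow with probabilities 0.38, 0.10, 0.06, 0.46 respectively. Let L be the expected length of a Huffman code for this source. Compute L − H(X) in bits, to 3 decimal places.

Entropy H = −Σ p log₂ p ≈ 1.6215 bits.
Huffman merges: 3/50+1/10→4/25; 4/25+19/50→27/50; 23/50+27/50→1. L = 17/10 ≈ 1.7000.
L − H = 1.7000 − 1.6215 = 0.078 bits.

0.078 bits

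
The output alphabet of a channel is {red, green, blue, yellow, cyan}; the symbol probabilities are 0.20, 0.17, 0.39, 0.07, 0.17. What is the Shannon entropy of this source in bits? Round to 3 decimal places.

H = −Σ pᵢ log₂ pᵢ.
−0.20·log₂(0.20) = 0.4644
−0.17·log₂(0.17) = 0.4346
−0.39·log₂(0.39) = 0.5298
−0.07·log₂(0.07) = 0.2686
−0.17·log₂(0.17) = 0.4346
Sum ≈ 2.1319 → 2.132 bits.

2.132 bits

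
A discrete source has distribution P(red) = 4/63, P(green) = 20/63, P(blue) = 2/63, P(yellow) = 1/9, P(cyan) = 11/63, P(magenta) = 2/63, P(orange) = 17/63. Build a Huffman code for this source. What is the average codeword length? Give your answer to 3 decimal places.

2.429 bits/symbol

Repeatedly combine the two least-probable nodes; the expected code length is the sum of the merged weights.
merge 2/63 + 2/63 → 4/63
merge 4/63 + 4/63 → 8/63
merge 1/9 + 8/63 → 5/21
merge 11/63 + 5/21 → 26/63
merge 17/63 + 20/63 → 37/63
merge 26/63 + 37/63 → 1
L = 4/63 + 8/63 + 5/21 + 26/63 + 37/63 + 1 = 17/7 ≈ 2.429 bits/symbol.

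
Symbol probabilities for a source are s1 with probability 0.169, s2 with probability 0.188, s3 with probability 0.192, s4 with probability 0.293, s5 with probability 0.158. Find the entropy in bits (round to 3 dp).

H = −Σ pᵢ log₂ pᵢ.
−0.169·log₂(0.169) = 0.4335
−0.188·log₂(0.188) = 0.4533
−0.192·log₂(0.192) = 0.4571
−0.293·log₂(0.293) = 0.5189
−0.158·log₂(0.158) = 0.4206
Sum ≈ 2.2834 → 2.283 bits.

2.283 bits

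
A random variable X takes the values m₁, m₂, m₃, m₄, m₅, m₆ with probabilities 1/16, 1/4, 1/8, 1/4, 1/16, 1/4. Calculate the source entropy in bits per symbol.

2.375 bits

Each probability is a power of 1/2, so log₂(1/p) is an integer.
H = Σ p·log₂(1/p) = 1/16·4 + 1/4·2 + 1/8·3 + 1/4·2 + 1/16·4 + 1/4·2 = 2.375 bits.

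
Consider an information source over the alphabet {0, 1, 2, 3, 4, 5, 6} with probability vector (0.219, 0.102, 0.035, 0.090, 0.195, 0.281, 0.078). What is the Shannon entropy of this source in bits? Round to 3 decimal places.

H = −Σ pᵢ log₂ pᵢ.
−0.219·log₂(0.219) = 0.4798
−0.102·log₂(0.102) = 0.3359
−0.035·log₂(0.035) = 0.1693
−0.090·log₂(0.090) = 0.3127
−0.195·log₂(0.195) = 0.4599
−0.281·log₂(0.281) = 0.5146
−0.078·log₂(0.078) = 0.2871
Sum ≈ 2.5593 → 2.559 bits.

2.559 bits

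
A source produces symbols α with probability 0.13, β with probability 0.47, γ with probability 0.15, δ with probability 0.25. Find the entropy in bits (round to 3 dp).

1.805 bits

H = −Σ pᵢ log₂ pᵢ.
−0.13·log₂(0.13) = 0.3826
−0.47·log₂(0.47) = 0.5120
−0.15·log₂(0.15) = 0.4105
−0.25·log₂(0.25) = 0.5000
Sum ≈ 1.8051 → 1.805 bits.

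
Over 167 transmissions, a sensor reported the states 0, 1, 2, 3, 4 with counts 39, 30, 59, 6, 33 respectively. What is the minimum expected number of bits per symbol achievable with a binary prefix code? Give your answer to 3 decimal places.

Probabilities are the counts divided by 167.
Repeatedly combine the two least-probable nodes; the expected code length is the sum of the merged weights.
merge 6/167 + 30/167 → 36/167
merge 33/167 + 36/167 → 69/167
merge 39/167 + 59/167 → 98/167
merge 69/167 + 98/167 → 1
L = 36/167 + 69/167 + 98/167 + 1 = 370/167 ≈ 2.216 bits/symbol.

2.216 bits/symbol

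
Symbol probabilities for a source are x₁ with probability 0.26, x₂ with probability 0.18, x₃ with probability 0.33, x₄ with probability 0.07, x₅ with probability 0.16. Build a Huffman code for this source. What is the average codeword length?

2.23 bits/symbol

Repeatedly combine the two least-probable nodes; the expected code length is the sum of the merged weights.
merge 7/100 + 4/25 → 23/100
merge 9/50 + 23/100 → 41/100
merge 13/50 + 33/100 → 59/100
merge 41/100 + 59/100 → 1
L = 23/100 + 41/100 + 59/100 + 1 = 223/100 = 2.23 bits/symbol.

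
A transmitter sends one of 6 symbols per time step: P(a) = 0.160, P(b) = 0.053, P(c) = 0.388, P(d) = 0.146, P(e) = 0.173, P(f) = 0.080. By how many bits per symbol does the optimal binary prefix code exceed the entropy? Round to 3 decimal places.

0.045 bits

Entropy H = −Σ p log₂ p ≈ 2.3123 bits.
Huffman merges: 53/1000+2/25→133/1000; 133/1000+73/500→279/1000; 4/25+173/1000→333/1000; 279/1000+333/1000→153/250; 97/250+153/250→1. L = 2357/1000 ≈ 2.3570.
L − H = 2.3570 − 2.3123 = 0.045 bits.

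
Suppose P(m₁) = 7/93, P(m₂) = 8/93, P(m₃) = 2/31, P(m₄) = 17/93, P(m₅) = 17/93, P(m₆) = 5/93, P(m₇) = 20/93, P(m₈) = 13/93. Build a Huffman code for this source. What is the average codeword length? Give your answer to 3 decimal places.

Repeatedly combine the two least-probable nodes; the expected code length is the sum of the merged weights.
merge 5/93 + 2/31 → 11/93
merge 7/93 + 8/93 → 5/31
merge 11/93 + 13/93 → 8/31
merge 5/31 + 17/93 → 32/93
merge 17/93 + 20/93 → 37/93
merge 8/31 + 32/93 → 56/93
merge 37/93 + 56/93 → 1
L = 11/93 + 5/31 + 8/31 + 32/93 + 37/93 + 56/93 + 1 = 268/93 ≈ 2.882 bits/symbol.

2.882 bits/symbol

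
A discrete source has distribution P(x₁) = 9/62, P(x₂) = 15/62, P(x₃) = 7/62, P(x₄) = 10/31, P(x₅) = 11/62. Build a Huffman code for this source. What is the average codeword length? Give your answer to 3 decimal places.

Repeatedly combine the two least-probable nodes; the expected code length is the sum of the merged weights.
merge 7/62 + 9/62 → 8/31
merge 11/62 + 15/62 → 13/31
merge 8/31 + 10/31 → 18/31
merge 13/31 + 18/31 → 1
L = 8/31 + 13/31 + 18/31 + 1 = 70/31 ≈ 2.258 bits/symbol.

2.258 bits/symbol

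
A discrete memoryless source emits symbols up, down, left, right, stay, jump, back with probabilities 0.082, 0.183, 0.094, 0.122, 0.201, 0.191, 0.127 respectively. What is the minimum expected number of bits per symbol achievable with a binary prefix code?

Repeatedly combine the two least-probable nodes; the expected code length is the sum of the merged weights.
merge 41/500 + 47/500 → 22/125
merge 61/500 + 127/1000 → 249/1000
merge 22/125 + 183/1000 → 359/1000
merge 191/1000 + 201/1000 → 49/125
merge 249/1000 + 359/1000 → 76/125
merge 49/125 + 76/125 → 1
L = 22/125 + 249/1000 + 359/1000 + 49/125 + 76/125 + 1 = 348/125 = 2.784 bits/symbol.

2.784 bits/symbol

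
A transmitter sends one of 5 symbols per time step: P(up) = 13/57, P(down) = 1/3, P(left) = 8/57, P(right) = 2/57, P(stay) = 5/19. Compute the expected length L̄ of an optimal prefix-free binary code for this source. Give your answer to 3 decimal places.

Repeatedly combine the two least-probable nodes; the expected code length is the sum of the merged weights.
merge 2/57 + 8/57 → 10/57
merge 10/57 + 13/57 → 23/57
merge 5/19 + 1/3 → 34/57
merge 23/57 + 34/57 → 1
L = 10/57 + 23/57 + 34/57 + 1 = 124/57 ≈ 2.175 bits/symbol.

2.175 bits/symbol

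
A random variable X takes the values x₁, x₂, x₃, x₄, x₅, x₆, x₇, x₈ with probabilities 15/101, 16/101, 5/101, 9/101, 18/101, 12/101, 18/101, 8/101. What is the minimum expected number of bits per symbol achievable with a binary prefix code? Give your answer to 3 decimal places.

2.950 bits/symbol

Repeatedly combine the two least-probable nodes; the expected code length is the sum of the merged weights.
merge 5/101 + 8/101 → 13/101
merge 9/101 + 12/101 → 21/101
merge 13/101 + 15/101 → 28/101
merge 16/101 + 18/101 → 34/101
merge 18/101 + 21/101 → 39/101
merge 28/101 + 34/101 → 62/101
merge 39/101 + 62/101 → 1
L = 13/101 + 21/101 + 28/101 + 34/101 + 39/101 + 62/101 + 1 = 298/101 ≈ 2.950 bits/symbol.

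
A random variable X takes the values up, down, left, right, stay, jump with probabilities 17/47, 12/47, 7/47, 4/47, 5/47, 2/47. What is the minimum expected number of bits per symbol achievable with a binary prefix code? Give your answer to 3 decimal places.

Repeatedly combine the two least-probable nodes; the expected code length is the sum of the merged weights.
merge 2/47 + 4/47 → 6/47
merge 5/47 + 6/47 → 11/47
merge 7/47 + 11/47 → 18/47
merge 12/47 + 17/47 → 29/47
merge 18/47 + 29/47 → 1
L = 6/47 + 11/47 + 18/47 + 29/47 + 1 = 111/47 ≈ 2.362 bits/symbol.

2.362 bits/symbol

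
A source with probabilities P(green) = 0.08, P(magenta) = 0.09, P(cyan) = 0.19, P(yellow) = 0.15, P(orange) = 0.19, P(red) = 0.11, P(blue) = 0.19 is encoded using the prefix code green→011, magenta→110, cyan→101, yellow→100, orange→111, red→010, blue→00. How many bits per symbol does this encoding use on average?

2.81 bits/symbol

L̄ = Σ pᵢ·ℓᵢ = 0.08·3 + 0.09·3 + 0.19·3 + 0.15·3 + 0.19·3 + 0.11·3 + 0.19·2 = 2.81 bits/symbol.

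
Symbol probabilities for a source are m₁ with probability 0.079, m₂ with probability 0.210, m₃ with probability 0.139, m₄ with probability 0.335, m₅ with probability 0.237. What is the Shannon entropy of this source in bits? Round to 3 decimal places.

H = −Σ pᵢ log₂ pᵢ.
−0.079·log₂(0.079) = 0.2893
−0.210·log₂(0.210) = 0.4728
−0.139·log₂(0.139) = 0.3957
−0.335·log₂(0.335) = 0.5286
−0.237·log₂(0.237) = 0.4923
Sum ≈ 2.1786 → 2.179 bits.

2.179 bits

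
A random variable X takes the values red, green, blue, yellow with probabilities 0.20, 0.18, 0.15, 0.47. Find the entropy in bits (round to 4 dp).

H = −Σ pᵢ log₂ pᵢ.
−0.20·log₂(0.20) = 0.4644
−0.18·log₂(0.18) = 0.4453
−0.15·log₂(0.15) = 0.4105
−0.47·log₂(0.47) = 0.5120
Sum ≈ 1.8322 → 1.8322 bits.

1.8322 bits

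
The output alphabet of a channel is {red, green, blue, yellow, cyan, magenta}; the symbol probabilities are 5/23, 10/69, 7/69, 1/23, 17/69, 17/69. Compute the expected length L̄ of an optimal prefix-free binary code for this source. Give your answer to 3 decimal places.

2.435 bits/symbol

Repeatedly combine the two least-probable nodes; the expected code length is the sum of the merged weights.
merge 1/23 + 7/69 → 10/69
merge 10/69 + 10/69 → 20/69
merge 5/23 + 17/69 → 32/69
merge 17/69 + 20/69 → 37/69
merge 32/69 + 37/69 → 1
L = 10/69 + 20/69 + 32/69 + 37/69 + 1 = 56/23 ≈ 2.435 bits/symbol.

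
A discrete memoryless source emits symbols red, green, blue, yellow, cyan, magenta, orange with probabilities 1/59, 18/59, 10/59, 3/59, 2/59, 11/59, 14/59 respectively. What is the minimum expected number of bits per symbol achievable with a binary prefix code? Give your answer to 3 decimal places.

Repeatedly combine the two least-probable nodes; the expected code length is the sum of the merged weights.
merge 1/59 + 2/59 → 3/59
merge 3/59 + 3/59 → 6/59
merge 6/59 + 10/59 → 16/59
merge 11/59 + 14/59 → 25/59
merge 16/59 + 18/59 → 34/59
merge 25/59 + 34/59 → 1
L = 3/59 + 6/59 + 16/59 + 25/59 + 34/59 + 1 = 143/59 ≈ 2.424 bits/symbol.

2.424 bits/symbol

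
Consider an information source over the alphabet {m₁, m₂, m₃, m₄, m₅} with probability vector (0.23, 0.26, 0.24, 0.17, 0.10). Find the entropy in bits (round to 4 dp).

H = −Σ pᵢ log₂ pᵢ.
−0.23·log₂(0.23) = 0.4877
−0.26·log₂(0.26) = 0.5053
−0.24·log₂(0.24) = 0.4941
−0.17·log₂(0.17) = 0.4346
−0.10·log₂(0.10) = 0.3322
Sum ≈ 2.2539 → 2.2539 bits.

2.2539 bits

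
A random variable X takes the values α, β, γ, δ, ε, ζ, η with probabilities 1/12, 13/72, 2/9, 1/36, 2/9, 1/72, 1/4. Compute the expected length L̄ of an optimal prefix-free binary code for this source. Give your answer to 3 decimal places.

Repeatedly combine the two least-probable nodes; the expected code length is the sum of the merged weights.
merge 1/72 + 1/36 → 1/24
merge 1/24 + 1/12 → 1/8
merge 1/8 + 13/72 → 11/36
merge 2/9 + 2/9 → 4/9
merge 1/4 + 11/36 → 5/9
merge 4/9 + 5/9 → 1
L = 1/24 + 1/8 + 11/36 + 4/9 + 5/9 + 1 = 89/36 ≈ 2.472 bits/symbol.

2.472 bits/symbol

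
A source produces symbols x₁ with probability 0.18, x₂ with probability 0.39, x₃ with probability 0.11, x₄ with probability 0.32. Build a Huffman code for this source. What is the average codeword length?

1.9 bits/symbol

Repeatedly combine the two least-probable nodes; the expected code length is the sum of the merged weights.
merge 11/100 + 9/50 → 29/100
merge 29/100 + 8/25 → 61/100
merge 39/100 + 61/100 → 1
L = 29/100 + 61/100 + 1 = 19/10 = 1.9 bits/symbol.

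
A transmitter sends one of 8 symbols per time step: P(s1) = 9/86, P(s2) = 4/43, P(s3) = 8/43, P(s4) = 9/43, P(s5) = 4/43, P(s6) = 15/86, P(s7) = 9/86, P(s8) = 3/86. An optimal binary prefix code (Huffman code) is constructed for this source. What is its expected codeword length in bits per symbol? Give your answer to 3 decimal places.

2.919 bits/symbol

Repeatedly combine the two least-probable nodes; the expected code length is the sum of the merged weights.
merge 3/86 + 4/43 → 11/86
merge 4/43 + 9/86 → 17/86
merge 9/86 + 11/86 → 10/43
merge 15/86 + 8/43 → 31/86
merge 17/86 + 9/43 → 35/86
merge 10/43 + 31/86 → 51/86
merge 35/86 + 51/86 → 1
L = 11/86 + 17/86 + 10/43 + 31/86 + 35/86 + 51/86 + 1 = 251/86 ≈ 2.919 bits/symbol.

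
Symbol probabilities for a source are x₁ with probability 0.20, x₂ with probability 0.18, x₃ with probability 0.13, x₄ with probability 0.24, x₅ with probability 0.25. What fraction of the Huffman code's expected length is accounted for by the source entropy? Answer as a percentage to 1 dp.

99.0%

Entropy H = −Σ p log₂ p ≈ 2.2865 bits.
Huffman merges: 13/100+9/50→31/100; 1/5+6/25→11/25; 1/4+31/100→14/25; 11/25+14/25→1. L = 231/100 ≈ 2.3100.
Efficiency = H/L = 2.2865/2.3100 = 99.0%.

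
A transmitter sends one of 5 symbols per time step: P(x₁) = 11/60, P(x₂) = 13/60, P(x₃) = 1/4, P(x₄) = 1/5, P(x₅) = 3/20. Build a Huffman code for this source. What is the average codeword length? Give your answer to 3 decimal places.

2.333 bits/symbol

Repeatedly combine the two least-probable nodes; the expected code length is the sum of the merged weights.
merge 3/20 + 11/60 → 1/3
merge 1/5 + 13/60 → 5/12
merge 1/4 + 1/3 → 7/12
merge 5/12 + 7/12 → 1
L = 1/3 + 5/12 + 7/12 + 1 = 7/3 ≈ 2.333 bits/symbol.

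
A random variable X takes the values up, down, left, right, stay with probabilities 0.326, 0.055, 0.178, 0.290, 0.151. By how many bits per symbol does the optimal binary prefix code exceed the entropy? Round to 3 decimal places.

Entropy H = −Σ p log₂ p ≈ 2.1303 bits.
Huffman merges: 11/200+151/1000→103/500; 89/500+103/500→48/125; 29/100+163/500→77/125; 48/125+77/125→1. L = 1103/500 ≈ 2.2060.
L − H = 2.2060 − 2.1303 = 0.076 bits.

0.076 bits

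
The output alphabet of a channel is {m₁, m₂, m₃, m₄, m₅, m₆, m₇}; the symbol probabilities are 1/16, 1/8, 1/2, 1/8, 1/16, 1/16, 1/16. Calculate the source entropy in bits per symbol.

2.25 bits

Each probability is a power of 1/2, so log₂(1/p) is an integer.
H = Σ p·log₂(1/p) = 1/16·4 + 1/8·3 + 1/2·1 + 1/8·3 + 1/16·4 + 1/16·4 + 1/16·4 = 2.25 bits.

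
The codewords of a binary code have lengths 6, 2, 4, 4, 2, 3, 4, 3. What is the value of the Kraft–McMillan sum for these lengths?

0.953125

With common denominator 2^6 = 64: Σ 2^(−ℓᵢ) = 1/64 + 16/64 + 4/64 + 4/64 + 16/64 + 8/64 + 4/64 + 8/64 = 61/64 = 0.953125.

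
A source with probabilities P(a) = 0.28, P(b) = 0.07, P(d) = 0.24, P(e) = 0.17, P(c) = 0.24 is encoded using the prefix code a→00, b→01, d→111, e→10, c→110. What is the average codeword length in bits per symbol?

L̄ = Σ pᵢ·ℓᵢ = 0.28·2 + 0.07·2 + 0.24·3 + 0.17·2 + 0.24·3 = 2.48 bits/symbol.

2.48 bits/symbol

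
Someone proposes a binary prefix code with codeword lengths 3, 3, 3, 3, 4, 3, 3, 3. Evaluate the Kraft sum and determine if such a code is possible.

0.9375; yes

With common denominator 2^4 = 16: Σ 2^(−ℓᵢ) = 2/16 + 2/16 + 2/16 + 2/16 + 1/16 + 2/16 + 2/16 + 2/16 = 15/16 = 0.9375.
Kraft's inequality requires Σ ≤ 1; here Σ = 0.9375 ≤ 1, so such a prefix code exists.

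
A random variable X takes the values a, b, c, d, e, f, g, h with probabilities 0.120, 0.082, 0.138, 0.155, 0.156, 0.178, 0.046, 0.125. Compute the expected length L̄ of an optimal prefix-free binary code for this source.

Repeatedly combine the two least-probable nodes; the expected code length is the sum of the merged weights.
merge 23/500 + 41/500 → 16/125
merge 3/25 + 1/8 → 49/200
merge 16/125 + 69/500 → 133/500
merge 31/200 + 39/250 → 311/1000
merge 89/500 + 49/200 → 423/1000
merge 133/500 + 311/1000 → 577/1000
merge 423/1000 + 577/1000 → 1
L = 16/125 + 49/200 + 133/500 + 311/1000 + 423/1000 + 577/1000 + 1 = 59/20 = 2.95 bits/symbol.

2.95 bits/symbol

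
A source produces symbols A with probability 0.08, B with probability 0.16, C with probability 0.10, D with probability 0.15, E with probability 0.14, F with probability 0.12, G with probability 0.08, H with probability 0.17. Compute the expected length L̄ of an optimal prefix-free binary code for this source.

Repeatedly combine the two least-probable nodes; the expected code length is the sum of the merged weights.
merge 2/25 + 2/25 → 4/25
merge 1/10 + 3/25 → 11/50
merge 7/50 + 3/20 → 29/100
merge 4/25 + 4/25 → 8/25
merge 17/100 + 11/50 → 39/100
merge 29/100 + 8/25 → 61/100
merge 39/100 + 61/100 → 1
L = 4/25 + 11/50 + 29/100 + 8/25 + 39/100 + 61/100 + 1 = 299/100 = 2.99 bits/symbol.

2.99 bits/symbol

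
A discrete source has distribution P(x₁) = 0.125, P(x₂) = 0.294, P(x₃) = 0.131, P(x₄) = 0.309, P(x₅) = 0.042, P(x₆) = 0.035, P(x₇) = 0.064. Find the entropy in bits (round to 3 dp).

H = −Σ pᵢ log₂ pᵢ.
−0.125·log₂(0.125) = 0.3750
−0.294·log₂(0.294) = 0.5192
−0.131·log₂(0.131) = 0.3841
−0.309·log₂(0.309) = 0.5235
−0.042·log₂(0.042) = 0.1921
−0.035·log₂(0.035) = 0.1693
−0.064·log₂(0.064) = 0.2538
Sum ≈ 2.4171 → 2.417 bits.

2.417 bits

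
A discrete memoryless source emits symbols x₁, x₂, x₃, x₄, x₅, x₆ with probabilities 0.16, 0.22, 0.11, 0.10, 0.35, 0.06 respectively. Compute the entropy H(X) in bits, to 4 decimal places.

2.3597 bits

H = −Σ pᵢ log₂ pᵢ.
−0.16·log₂(0.16) = 0.4230
−0.22·log₂(0.22) = 0.4806
−0.11·log₂(0.11) = 0.3503
−0.10·log₂(0.10) = 0.3322
−0.35·log₂(0.35) = 0.5301
−0.06·log₂(0.06) = 0.2435
Sum ≈ 2.3597 → 2.3597 bits.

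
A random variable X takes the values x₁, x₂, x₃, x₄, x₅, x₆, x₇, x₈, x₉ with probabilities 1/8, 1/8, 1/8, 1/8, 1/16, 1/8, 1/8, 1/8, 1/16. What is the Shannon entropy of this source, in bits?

Each probability is a power of 1/2, so log₂(1/p) is an integer.
H = Σ p·log₂(1/p) = 1/8·3 + 1/8·3 + 1/8·3 + 1/8·3 + 1/16·4 + 1/8·3 + 1/8·3 + 1/8·3 + 1/16·4 = 3.125 bits.

3.125 bits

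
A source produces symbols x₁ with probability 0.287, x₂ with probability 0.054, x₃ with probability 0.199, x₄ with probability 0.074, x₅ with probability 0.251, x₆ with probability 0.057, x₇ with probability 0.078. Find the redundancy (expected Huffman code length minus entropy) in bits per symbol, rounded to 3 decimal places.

Entropy H = −Σ p log₂ p ≈ 2.5089 bits.
Huffman merges: 27/500+57/1000→111/1000; 37/500+39/500→19/125; 111/1000+19/125→263/1000; 199/1000+251/1000→9/20; 263/1000+287/1000→11/20; 9/20+11/20→1. L = 1263/500 ≈ 2.5260.
L − H = 2.5260 − 2.5089 = 0.017 bits.

0.017 bits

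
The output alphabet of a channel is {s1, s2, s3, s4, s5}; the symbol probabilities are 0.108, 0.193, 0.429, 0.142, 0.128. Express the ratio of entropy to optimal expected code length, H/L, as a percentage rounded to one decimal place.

98.4%

Entropy H = −Σ p log₂ p ≈ 2.1081 bits.
Huffman merges: 27/250+16/125→59/250; 71/500+193/1000→67/200; 59/250+67/200→571/1000; 429/1000+571/1000→1. L = 1071/500 ≈ 2.1420.
Efficiency = H/L = 2.1081/2.1420 = 98.4%.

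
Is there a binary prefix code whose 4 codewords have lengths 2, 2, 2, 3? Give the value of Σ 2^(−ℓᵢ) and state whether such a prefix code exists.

With common denominator 2^3 = 8: Σ 2^(−ℓᵢ) = 2/8 + 2/8 + 2/8 + 1/8 = 7/8 = 0.875.
Kraft's inequality requires Σ ≤ 1; here Σ = 0.875 ≤ 1, so such a prefix code exists.

0.875; yes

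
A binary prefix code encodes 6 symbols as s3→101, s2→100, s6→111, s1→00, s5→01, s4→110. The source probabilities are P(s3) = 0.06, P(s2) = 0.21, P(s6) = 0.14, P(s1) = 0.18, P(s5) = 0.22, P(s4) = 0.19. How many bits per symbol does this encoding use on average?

L̄ = Σ pᵢ·ℓᵢ = 0.06·3 + 0.21·3 + 0.14·3 + 0.18·2 + 0.22·2 + 0.19·3 = 2.6 bits/symbol.

2.6 bits/symbol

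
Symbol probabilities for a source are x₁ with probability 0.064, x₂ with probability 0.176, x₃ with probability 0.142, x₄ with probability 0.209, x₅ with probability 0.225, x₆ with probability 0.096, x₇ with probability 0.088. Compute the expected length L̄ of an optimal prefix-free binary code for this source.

Repeatedly combine the two least-probable nodes; the expected code length is the sum of the merged weights.
merge 8/125 + 11/125 → 19/125
merge 12/125 + 71/500 → 119/500
merge 19/125 + 22/125 → 41/125
merge 209/1000 + 9/40 → 217/500
merge 119/500 + 41/125 → 283/500
merge 217/500 + 283/500 → 1
L = 19/125 + 119/500 + 41/125 + 217/500 + 283/500 + 1 = 1359/500 = 2.718 bits/symbol.

2.718 bits/symbol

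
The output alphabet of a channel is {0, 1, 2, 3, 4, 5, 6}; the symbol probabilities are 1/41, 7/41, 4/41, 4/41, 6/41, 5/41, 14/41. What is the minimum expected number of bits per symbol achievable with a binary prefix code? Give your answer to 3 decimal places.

2.610 bits/symbol

Repeatedly combine the two least-probable nodes; the expected code length is the sum of the merged weights.
merge 1/41 + 4/41 → 5/41
merge 4/41 + 5/41 → 9/41
merge 5/41 + 6/41 → 11/41
merge 7/41 + 9/41 → 16/41
merge 11/41 + 14/41 → 25/41
merge 16/41 + 25/41 → 1
L = 5/41 + 9/41 + 11/41 + 16/41 + 25/41 + 1 = 107/41 ≈ 2.610 bits/symbol.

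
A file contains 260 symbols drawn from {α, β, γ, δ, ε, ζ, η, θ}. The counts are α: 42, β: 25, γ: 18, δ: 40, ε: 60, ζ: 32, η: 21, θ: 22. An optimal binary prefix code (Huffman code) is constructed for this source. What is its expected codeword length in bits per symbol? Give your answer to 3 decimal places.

2.919 bits/symbol

Probabilities are the counts divided by 260.
Repeatedly combine the two least-probable nodes; the expected code length is the sum of the merged weights.
merge 9/130 + 21/260 → 3/20
merge 11/130 + 5/52 → 47/260
merge 8/65 + 3/20 → 71/260
merge 2/13 + 21/130 → 41/130
merge 47/260 + 3/13 → 107/260
merge 71/260 + 41/130 → 153/260
merge 107/260 + 153/260 → 1
L = 3/20 + 47/260 + 71/260 + 41/130 + 107/260 + 153/260 + 1 = 759/260 ≈ 2.919 bits/symbol.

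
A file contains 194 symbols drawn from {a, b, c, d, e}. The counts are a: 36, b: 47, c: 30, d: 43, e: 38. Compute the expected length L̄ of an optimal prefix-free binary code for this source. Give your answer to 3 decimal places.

2.340 bits/symbol

Probabilities are the counts divided by 194.
Repeatedly combine the two least-probable nodes; the expected code length is the sum of the merged weights.
merge 15/97 + 18/97 → 33/97
merge 19/97 + 43/194 → 81/194
merge 47/194 + 33/97 → 113/194
merge 81/194 + 113/194 → 1
L = 33/97 + 81/194 + 113/194 + 1 = 227/97 ≈ 2.340 bits/symbol.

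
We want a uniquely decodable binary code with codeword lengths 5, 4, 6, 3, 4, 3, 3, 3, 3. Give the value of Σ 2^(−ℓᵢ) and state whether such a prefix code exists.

0.796875; yes

With common denominator 2^6 = 64: Σ 2^(−ℓᵢ) = 2/64 + 4/64 + 1/64 + 8/64 + 4/64 + 8/64 + 8/64 + 8/64 + 8/64 = 51/64 = 0.796875.
Kraft's inequality requires Σ ≤ 1; here Σ = 0.796875 ≤ 1, so such a prefix code exists.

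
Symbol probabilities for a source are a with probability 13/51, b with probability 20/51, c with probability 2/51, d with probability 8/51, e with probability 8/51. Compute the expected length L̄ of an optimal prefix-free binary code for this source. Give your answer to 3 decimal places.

2.157 bits/symbol

Repeatedly combine the two least-probable nodes; the expected code length is the sum of the merged weights.
merge 2/51 + 8/51 → 10/51
merge 8/51 + 10/51 → 6/17
merge 13/51 + 6/17 → 31/51
merge 20/51 + 31/51 → 1
L = 10/51 + 6/17 + 31/51 + 1 = 110/51 ≈ 2.157 bits/symbol.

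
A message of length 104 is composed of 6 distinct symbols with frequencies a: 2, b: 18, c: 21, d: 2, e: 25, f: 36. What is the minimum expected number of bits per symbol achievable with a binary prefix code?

Probabilities are the counts divided by 104.
Repeatedly combine the two least-probable nodes; the expected code length is the sum of the merged weights.
merge 1/52 + 1/52 → 1/26
merge 1/26 + 9/52 → 11/52
merge 21/104 + 11/52 → 43/104
merge 25/104 + 9/26 → 61/104
merge 43/104 + 61/104 → 1
L = 1/26 + 11/52 + 43/104 + 61/104 + 1 = 9/4 = 2.25 bits/symbol.

2.25 bits/symbol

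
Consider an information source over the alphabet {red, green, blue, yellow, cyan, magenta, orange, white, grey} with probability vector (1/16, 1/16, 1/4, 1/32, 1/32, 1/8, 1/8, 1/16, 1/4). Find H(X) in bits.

Each probability is a power of 1/2, so log₂(1/p) is an integer.
H = Σ p·log₂(1/p) = 1/16·4 + 1/16·4 + 1/4·2 + 1/32·5 + 1/32·5 + 1/8·3 + 1/8·3 + 1/16·4 + 1/4·2 = 2.8125 bits.

2.8125 bits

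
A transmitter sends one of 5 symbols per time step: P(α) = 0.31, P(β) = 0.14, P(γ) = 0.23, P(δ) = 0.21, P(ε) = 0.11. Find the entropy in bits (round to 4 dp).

H = −Σ pᵢ log₂ pᵢ.
−0.31·log₂(0.31) = 0.5238
−0.14·log₂(0.14) = 0.3971
−0.23·log₂(0.23) = 0.4877
−0.21·log₂(0.21) = 0.4728
−0.11·log₂(0.11) = 0.3503
Sum ≈ 2.2317 → 2.2317 bits.

2.2317 bits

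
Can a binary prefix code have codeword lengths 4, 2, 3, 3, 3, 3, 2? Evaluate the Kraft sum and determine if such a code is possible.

With common denominator 2^4 = 16: Σ 2^(−ℓᵢ) = 1/16 + 4/16 + 2/16 + 2/16 + 2/16 + 2/16 + 4/16 = 17/16 = 1.0625.
Kraft's inequality requires Σ ≤ 1; here Σ = 1.0625 > 1, so no such prefix code exists.

1.0625; no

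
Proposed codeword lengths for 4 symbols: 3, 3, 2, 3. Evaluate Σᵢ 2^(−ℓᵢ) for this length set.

0.625

With common denominator 2^3 = 8: Σ 2^(−ℓᵢ) = 1/8 + 1/8 + 2/8 + 1/8 = 5/8 = 0.625.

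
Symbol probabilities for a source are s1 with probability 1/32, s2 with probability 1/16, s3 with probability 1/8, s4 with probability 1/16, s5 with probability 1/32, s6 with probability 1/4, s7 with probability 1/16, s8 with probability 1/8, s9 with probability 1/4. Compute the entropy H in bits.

2.8125 bits

Each probability is a power of 1/2, so log₂(1/p) is an integer.
H = Σ p·log₂(1/p) = 1/32·5 + 1/16·4 + 1/8·3 + 1/16·4 + 1/32·5 + 1/4·2 + 1/16·4 + 1/8·3 + 1/4·2 = 2.8125 bits.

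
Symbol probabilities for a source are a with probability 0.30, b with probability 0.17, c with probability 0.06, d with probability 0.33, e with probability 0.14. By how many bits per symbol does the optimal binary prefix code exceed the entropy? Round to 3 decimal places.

0.076 bits

Entropy H = −Σ p log₂ p ≈ 2.1241 bits.
Huffman merges: 3/50+7/50→1/5; 17/100+1/5→37/100; 3/10+33/100→63/100; 37/100+63/100→1. L = 11/5 ≈ 2.2000.
L − H = 2.2000 − 2.1241 = 0.076 bits.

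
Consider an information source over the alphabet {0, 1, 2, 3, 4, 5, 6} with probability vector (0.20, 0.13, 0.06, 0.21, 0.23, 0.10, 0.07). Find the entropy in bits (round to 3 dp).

H = −Σ pᵢ log₂ pᵢ.
−0.20·log₂(0.20) = 0.4644
−0.13·log₂(0.13) = 0.3826
−0.06·log₂(0.06) = 0.2435
−0.21·log₂(0.21) = 0.4728
−0.23·log₂(0.23) = 0.4877
−0.10·log₂(0.10) = 0.3322
−0.07·log₂(0.07) = 0.2686
Sum ≈ 2.6518 → 2.652 bits.

2.652 bits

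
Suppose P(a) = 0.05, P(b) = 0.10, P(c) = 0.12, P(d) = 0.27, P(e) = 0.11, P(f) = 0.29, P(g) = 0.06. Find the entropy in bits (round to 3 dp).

2.537 bits

H = −Σ pᵢ log₂ pᵢ.
−0.05·log₂(0.05) = 0.2161
−0.10·log₂(0.10) = 0.3322
−0.12·log₂(0.12) = 0.3671
−0.27·log₂(0.27) = 0.5100
−0.11·log₂(0.11) = 0.3503
−0.29·log₂(0.29) = 0.5179
−0.06·log₂(0.06) = 0.2435
Sum ≈ 2.5371 → 2.537 bits.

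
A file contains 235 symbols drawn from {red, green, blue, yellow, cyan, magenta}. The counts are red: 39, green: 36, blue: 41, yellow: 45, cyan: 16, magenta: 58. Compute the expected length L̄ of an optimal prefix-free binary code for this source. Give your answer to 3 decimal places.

Probabilities are the counts divided by 235.
Repeatedly combine the two least-probable nodes; the expected code length is the sum of the merged weights.
merge 16/235 + 36/235 → 52/235
merge 39/235 + 41/235 → 16/47
merge 9/47 + 52/235 → 97/235
merge 58/235 + 16/47 → 138/235
merge 97/235 + 138/235 → 1
L = 52/235 + 16/47 + 97/235 + 138/235 + 1 = 602/235 ≈ 2.562 bits/symbol.

2.562 bits/symbol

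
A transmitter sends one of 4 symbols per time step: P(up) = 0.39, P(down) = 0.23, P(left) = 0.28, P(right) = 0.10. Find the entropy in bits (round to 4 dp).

H = −Σ pᵢ log₂ pᵢ.
−0.39·log₂(0.39) = 0.5298
−0.23·log₂(0.23) = 0.4877
−0.28·log₂(0.28) = 0.5142
−0.10·log₂(0.10) = 0.3322
Sum ≈ 1.8639 → 1.8639 bits.

1.8639 bits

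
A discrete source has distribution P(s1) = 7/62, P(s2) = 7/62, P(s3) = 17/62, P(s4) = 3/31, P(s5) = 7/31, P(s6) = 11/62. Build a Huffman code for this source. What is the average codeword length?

2.5 bits/symbol

Repeatedly combine the two least-probable nodes; the expected code length is the sum of the merged weights.
merge 3/31 + 7/62 → 13/62
merge 7/62 + 11/62 → 9/31
merge 13/62 + 7/31 → 27/62
merge 17/62 + 9/31 → 35/62
merge 27/62 + 35/62 → 1
L = 13/62 + 9/31 + 27/62 + 35/62 + 1 = 5/2 = 2.5 bits/symbol.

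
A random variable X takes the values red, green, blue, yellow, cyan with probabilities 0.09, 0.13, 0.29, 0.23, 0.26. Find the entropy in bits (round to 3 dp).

H = −Σ pᵢ log₂ pᵢ.
−0.09·log₂(0.09) = 0.3127
−0.13·log₂(0.13) = 0.3826
−0.29·log₂(0.29) = 0.5179
−0.23·log₂(0.23) = 0.4877
−0.26·log₂(0.26) = 0.5053
Sum ≈ 2.2062 → 2.206 bits.

2.206 bits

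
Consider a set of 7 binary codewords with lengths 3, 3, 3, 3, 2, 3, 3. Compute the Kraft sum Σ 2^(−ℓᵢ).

With common denominator 2^3 = 8: Σ 2^(−ℓᵢ) = 1/8 + 1/8 + 1/8 + 1/8 + 2/8 + 1/8 + 1/8 = 8/8 = 1.

1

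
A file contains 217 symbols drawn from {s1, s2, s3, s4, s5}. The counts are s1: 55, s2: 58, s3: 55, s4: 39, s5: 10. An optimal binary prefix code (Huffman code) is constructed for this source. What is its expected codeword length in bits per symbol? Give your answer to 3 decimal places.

2.226 bits/symbol

Probabilities are the counts divided by 217.
Repeatedly combine the two least-probable nodes; the expected code length is the sum of the merged weights.
merge 10/217 + 39/217 → 7/31
merge 7/31 + 55/217 → 104/217
merge 55/217 + 58/217 → 113/217
merge 104/217 + 113/217 → 1
L = 7/31 + 104/217 + 113/217 + 1 = 69/31 ≈ 2.226 bits/symbol.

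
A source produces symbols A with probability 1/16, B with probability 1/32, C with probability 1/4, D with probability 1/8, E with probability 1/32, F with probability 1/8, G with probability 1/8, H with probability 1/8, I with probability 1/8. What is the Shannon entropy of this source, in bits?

Each probability is a power of 1/2, so log₂(1/p) is an integer.
H = Σ p·log₂(1/p) = 1/16·4 + 1/32·5 + 1/4·2 + 1/8·3 + 1/32·5 + 1/8·3 + 1/8·3 + 1/8·3 + 1/8·3 = 2.9375 bits.

2.9375 bits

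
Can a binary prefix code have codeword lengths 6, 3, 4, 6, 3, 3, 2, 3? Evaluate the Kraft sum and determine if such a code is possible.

0.84375; yes

With common denominator 2^6 = 64: Σ 2^(−ℓᵢ) = 1/64 + 8/64 + 4/64 + 1/64 + 8/64 + 8/64 + 16/64 + 8/64 = 54/64 = 0.84375.
Kraft's inequality requires Σ ≤ 1; here Σ = 0.84375 ≤ 1, so such a prefix code exists.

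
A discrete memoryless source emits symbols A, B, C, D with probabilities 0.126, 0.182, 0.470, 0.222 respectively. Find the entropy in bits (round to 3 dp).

H = −Σ pᵢ log₂ pᵢ.
−0.126·log₂(0.126) = 0.3766
−0.182·log₂(0.182) = 0.4474
−0.470·log₂(0.470) = 0.5120
−0.222·log₂(0.222) = 0.4820
Sum ≈ 1.8179 → 1.818 bits.

1.818 bits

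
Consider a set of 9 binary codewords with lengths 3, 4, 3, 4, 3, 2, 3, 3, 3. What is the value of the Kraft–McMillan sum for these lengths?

With common denominator 2^4 = 16: Σ 2^(−ℓᵢ) = 2/16 + 1/16 + 2/16 + 1/16 + 2/16 + 4/16 + 2/16 + 2/16 + 2/16 = 18/16 = 1.125.

1.125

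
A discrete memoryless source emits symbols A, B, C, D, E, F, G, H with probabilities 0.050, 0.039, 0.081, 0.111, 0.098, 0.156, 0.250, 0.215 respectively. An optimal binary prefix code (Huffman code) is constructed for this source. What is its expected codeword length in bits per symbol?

2.794 bits/symbol

Repeatedly combine the two least-probable nodes; the expected code length is the sum of the merged weights.
merge 39/1000 + 1/20 → 89/1000
merge 81/1000 + 89/1000 → 17/100
merge 49/500 + 111/1000 → 209/1000
merge 39/250 + 17/100 → 163/500
merge 209/1000 + 43/200 → 53/125
merge 1/4 + 163/500 → 72/125
merge 53/125 + 72/125 → 1
L = 89/1000 + 17/100 + 209/1000 + 163/500 + 53/125 + 72/125 + 1 = 1397/500 = 2.794 bits/symbol.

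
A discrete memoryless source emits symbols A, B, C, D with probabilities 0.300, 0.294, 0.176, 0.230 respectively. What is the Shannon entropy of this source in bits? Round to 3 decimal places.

1.969 bits

H = −Σ pᵢ log₂ pᵢ.
−0.300·log₂(0.300) = 0.5211
−0.294·log₂(0.294) = 0.5192
−0.176·log₂(0.176) = 0.4411
−0.230·log₂(0.230) = 0.4877
Sum ≈ 1.9691 → 1.969 bits.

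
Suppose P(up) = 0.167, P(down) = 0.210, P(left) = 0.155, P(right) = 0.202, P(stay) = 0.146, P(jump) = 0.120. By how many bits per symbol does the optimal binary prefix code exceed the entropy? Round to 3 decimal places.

0.029 bits

Entropy H = −Σ p log₂ p ≈ 2.5594 bits.
Huffman merges: 3/25+73/500→133/500; 31/200+167/1000→161/500; 101/500+21/100→103/250; 133/500+161/500→147/250; 103/250+147/250→1. L = 647/250 ≈ 2.5880.
L − H = 2.5880 − 2.5594 = 0.029 bits.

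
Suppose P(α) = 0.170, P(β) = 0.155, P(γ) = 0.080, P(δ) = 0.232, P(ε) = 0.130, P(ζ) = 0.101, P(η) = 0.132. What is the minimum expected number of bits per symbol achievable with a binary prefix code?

2.768 bits/symbol

Repeatedly combine the two least-probable nodes; the expected code length is the sum of the merged weights.
merge 2/25 + 101/1000 → 181/1000
merge 13/100 + 33/250 → 131/500
merge 31/200 + 17/100 → 13/40
merge 181/1000 + 29/125 → 413/1000
merge 131/500 + 13/40 → 587/1000
merge 413/1000 + 587/1000 → 1
L = 181/1000 + 131/500 + 13/40 + 413/1000 + 587/1000 + 1 = 346/125 = 2.768 bits/symbol.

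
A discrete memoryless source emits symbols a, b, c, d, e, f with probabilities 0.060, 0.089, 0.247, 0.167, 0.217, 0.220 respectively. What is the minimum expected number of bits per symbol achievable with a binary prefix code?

Repeatedly combine the two least-probable nodes; the expected code length is the sum of the merged weights.
merge 3/50 + 89/1000 → 149/1000
merge 149/1000 + 167/1000 → 79/250
merge 217/1000 + 11/50 → 437/1000
merge 247/1000 + 79/250 → 563/1000
merge 437/1000 + 563/1000 → 1
L = 149/1000 + 79/250 + 437/1000 + 563/1000 + 1 = 493/200 = 2.465 bits/symbol.

2.465 bits/symbol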